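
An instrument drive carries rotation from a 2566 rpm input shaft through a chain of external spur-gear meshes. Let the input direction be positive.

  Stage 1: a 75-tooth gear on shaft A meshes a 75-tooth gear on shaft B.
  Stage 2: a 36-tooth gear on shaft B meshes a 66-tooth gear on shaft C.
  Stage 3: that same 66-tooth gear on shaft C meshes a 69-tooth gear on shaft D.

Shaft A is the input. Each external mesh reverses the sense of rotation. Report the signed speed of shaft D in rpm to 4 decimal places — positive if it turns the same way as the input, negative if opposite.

Stage 1 [75T→75T]: ω = 2566.0000×75/75 = 2566.0000 rpm, dir flips to −; running = −2566.0000
Stage 2 [36T→66T]: ω = 2566.0000×36/66 = 1399.6364 rpm, dir flips to +; running = +1399.6364
Stage 3 [66T→69T]: ω = 1399.6364×66/69 = 1338.7826 rpm, dir flips to −; running = −1338.7826

-1338.7826 rpm (opposite to input, |ω| = 1338.7826 rpm)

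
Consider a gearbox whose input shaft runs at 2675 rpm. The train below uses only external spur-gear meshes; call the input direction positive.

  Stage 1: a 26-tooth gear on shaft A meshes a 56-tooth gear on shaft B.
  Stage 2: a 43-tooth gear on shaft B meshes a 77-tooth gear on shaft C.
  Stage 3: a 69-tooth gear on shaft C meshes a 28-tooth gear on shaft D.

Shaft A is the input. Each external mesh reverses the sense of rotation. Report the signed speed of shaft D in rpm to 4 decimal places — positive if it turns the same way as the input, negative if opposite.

Stage 1 [26T→56T]: ω = 2675.0000×26/56 = 1241.9643 rpm, dir flips to −; running = −1241.9643
Stage 2 [43T→77T]: ω = 1241.9643×43/77 = 693.5645 rpm, dir flips to +; running = +693.5645
Stage 3 [69T→28T]: ω = 693.5645×69/28 = 1709.1410 rpm, dir flips to −; running = −1709.1410

-1709.1410 rpm (opposite to input, |ω| = 1709.1410 rpm)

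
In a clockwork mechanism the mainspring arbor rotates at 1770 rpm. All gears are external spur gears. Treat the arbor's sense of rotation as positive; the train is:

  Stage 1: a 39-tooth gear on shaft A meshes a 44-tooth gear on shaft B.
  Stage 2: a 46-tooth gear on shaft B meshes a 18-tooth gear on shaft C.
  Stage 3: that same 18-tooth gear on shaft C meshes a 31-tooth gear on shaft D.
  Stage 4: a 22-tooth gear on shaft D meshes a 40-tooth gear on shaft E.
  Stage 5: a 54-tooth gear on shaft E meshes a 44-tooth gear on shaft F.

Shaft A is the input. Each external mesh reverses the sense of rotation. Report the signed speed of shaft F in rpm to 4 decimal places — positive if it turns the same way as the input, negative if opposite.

-1571.3941 rpm (opposite to input, |ω| = 1571.3941 rpm)

Stage 1 [39T→44T]: ω = 1770.0000×39/44 = 1568.8636 rpm, dir flips to −; running = −1568.8636
Stage 2 [46T→18T]: ω = 1568.8636×46/18 = 4009.3182 rpm, dir flips to +; running = +4009.3182
Stage 3 [18T→31T]: ω = 4009.3182×18/31 = 2327.9912 rpm, dir flips to −; running = −2327.9912
Stage 4 [22T→40T]: ω = 2327.9912×22/40 = 1280.3952 rpm, dir flips to +; running = +1280.3952
Stage 5 [54T→44T]: ω = 1280.3952×54/44 = 1571.3941 rpm, dir flips to −; running = −1571.3941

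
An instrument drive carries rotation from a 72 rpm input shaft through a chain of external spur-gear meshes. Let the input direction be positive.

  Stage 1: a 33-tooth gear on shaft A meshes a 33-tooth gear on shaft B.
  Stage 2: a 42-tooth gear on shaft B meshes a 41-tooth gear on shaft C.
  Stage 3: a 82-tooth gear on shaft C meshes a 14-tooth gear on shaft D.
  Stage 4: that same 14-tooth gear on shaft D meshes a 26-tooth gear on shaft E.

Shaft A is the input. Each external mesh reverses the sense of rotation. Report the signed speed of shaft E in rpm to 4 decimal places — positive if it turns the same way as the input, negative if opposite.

+232.6154 rpm (same as input, |ω| = 232.6154 rpm)

Stage 1 [33T→33T]: ω = 72.0000×33/33 = 72.0000 rpm, dir flips to −; running = −72.0000
Stage 2 [42T→41T]: ω = 72.0000×42/41 = 73.7561 rpm, dir flips to +; running = +73.7561
Stage 3 [82T→14T]: ω = 73.7561×82/14 = 432.0000 rpm, dir flips to −; running = −432.0000
Stage 4 [14T→26T]: ω = 432.0000×14/26 = 232.6154 rpm, dir flips to +; running = +232.6154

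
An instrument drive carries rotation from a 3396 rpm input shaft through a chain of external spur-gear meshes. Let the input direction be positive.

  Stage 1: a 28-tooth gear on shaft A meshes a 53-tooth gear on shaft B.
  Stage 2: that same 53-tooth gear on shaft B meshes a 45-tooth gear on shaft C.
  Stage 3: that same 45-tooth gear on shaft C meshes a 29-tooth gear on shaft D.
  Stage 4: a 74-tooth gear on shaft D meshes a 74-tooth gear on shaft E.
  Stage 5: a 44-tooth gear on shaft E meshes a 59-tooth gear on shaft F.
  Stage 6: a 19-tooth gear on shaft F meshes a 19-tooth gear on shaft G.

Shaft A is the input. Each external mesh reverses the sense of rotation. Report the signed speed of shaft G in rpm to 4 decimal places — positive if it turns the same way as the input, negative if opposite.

+2445.2788 rpm (same as input, |ω| = 2445.2788 rpm)

Stage 1 [28T→53T]: ω = 3396.0000×28/53 = 1794.1132 rpm, dir flips to −; running = −1794.1132
Stage 2 [53T→45T]: ω = 1794.1132×53/45 = 2113.0667 rpm, dir flips to +; running = +2113.0667
Stage 3 [45T→29T]: ω = 2113.0667×45/29 = 3278.8966 rpm, dir flips to −; running = −3278.8966
Stage 4 [74T→74T]: ω = 3278.8966×74/74 = 3278.8966 rpm, dir flips to +; running = +3278.8966
Stage 5 [44T→59T]: ω = 3278.8966×44/59 = 2445.2788 rpm, dir flips to −; running = −2445.2788
Stage 6 [19T→19T]: ω = 2445.2788×19/19 = 2445.2788 rpm, dir flips to +; running = +2445.2788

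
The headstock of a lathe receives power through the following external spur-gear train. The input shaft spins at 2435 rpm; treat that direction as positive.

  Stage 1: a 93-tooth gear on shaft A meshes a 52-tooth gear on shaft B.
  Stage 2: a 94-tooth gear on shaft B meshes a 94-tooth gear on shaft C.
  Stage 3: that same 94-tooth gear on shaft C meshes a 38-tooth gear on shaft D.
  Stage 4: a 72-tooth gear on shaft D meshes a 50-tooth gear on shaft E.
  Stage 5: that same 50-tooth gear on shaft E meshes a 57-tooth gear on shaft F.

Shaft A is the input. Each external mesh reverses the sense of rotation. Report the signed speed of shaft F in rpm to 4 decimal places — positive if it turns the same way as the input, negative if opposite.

-13607.5666 rpm (opposite to input, |ω| = 13607.5666 rpm)

Stage 1 [93T→52T]: ω = 2435.0000×93/52 = 4354.9038 rpm, dir flips to −; running = −4354.9038
Stage 2 [94T→94T]: ω = 4354.9038×94/94 = 4354.9038 rpm, dir flips to +; running = +4354.9038
Stage 3 [94T→38T]: ω = 4354.9038×94/38 = 10772.6569 rpm, dir flips to −; running = −10772.6569
Stage 4 [72T→50T]: ω = 10772.6569×72/50 = 15512.6259 rpm, dir flips to +; running = +15512.6259
Stage 5 [50T→57T]: ω = 15512.6259×50/57 = 13607.5666 rpm, dir flips to −; running = −13607.5666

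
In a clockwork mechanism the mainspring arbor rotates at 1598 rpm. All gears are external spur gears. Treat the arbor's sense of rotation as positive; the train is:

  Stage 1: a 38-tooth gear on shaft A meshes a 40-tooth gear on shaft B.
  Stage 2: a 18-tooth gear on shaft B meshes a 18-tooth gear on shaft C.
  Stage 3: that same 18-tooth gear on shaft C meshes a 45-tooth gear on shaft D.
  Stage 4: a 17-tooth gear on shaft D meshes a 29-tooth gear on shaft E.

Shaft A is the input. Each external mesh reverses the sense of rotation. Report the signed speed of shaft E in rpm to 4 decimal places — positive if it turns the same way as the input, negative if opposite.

+355.9683 rpm (same as input, |ω| = 355.9683 rpm)

Stage 1 [38T→40T]: ω = 1598.0000×38/40 = 1518.1000 rpm, dir flips to −; running = −1518.1000
Stage 2 [18T→18T]: ω = 1518.1000×18/18 = 1518.1000 rpm, dir flips to +; running = +1518.1000
Stage 3 [18T→45T]: ω = 1518.1000×18/45 = 607.2400 rpm, dir flips to −; running = −607.2400
Stage 4 [17T→29T]: ω = 607.2400×17/29 = 355.9683 rpm, dir flips to +; running = +355.9683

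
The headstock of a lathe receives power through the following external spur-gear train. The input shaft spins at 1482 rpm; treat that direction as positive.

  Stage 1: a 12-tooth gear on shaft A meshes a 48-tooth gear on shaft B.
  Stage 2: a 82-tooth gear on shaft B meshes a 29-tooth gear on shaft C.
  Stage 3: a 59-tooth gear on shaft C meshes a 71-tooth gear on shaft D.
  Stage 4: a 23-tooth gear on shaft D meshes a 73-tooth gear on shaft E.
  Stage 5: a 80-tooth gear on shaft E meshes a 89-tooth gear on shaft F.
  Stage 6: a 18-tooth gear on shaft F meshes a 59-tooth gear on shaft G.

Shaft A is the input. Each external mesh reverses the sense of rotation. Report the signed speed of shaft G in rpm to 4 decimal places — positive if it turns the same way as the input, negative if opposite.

+75.2182 rpm (same as input, |ω| = 75.2182 rpm)

Stage 1 [12T→48T]: ω = 1482.0000×12/48 = 370.5000 rpm, dir flips to −; running = −370.5000
Stage 2 [82T→29T]: ω = 370.5000×82/29 = 1047.6207 rpm, dir flips to +; running = +1047.6207
Stage 3 [59T→71T]: ω = 1047.6207×59/71 = 870.5580 rpm, dir flips to −; running = −870.5580
Stage 4 [23T→73T]: ω = 870.5580×23/73 = 274.2854 rpm, dir flips to +; running = +274.2854
Stage 5 [80T→89T]: ω = 274.2854×80/89 = 246.5487 rpm, dir flips to −; running = −246.5487
Stage 6 [18T→59T]: ω = 246.5487×18/59 = 75.2182 rpm, dir flips to +; running = +75.2182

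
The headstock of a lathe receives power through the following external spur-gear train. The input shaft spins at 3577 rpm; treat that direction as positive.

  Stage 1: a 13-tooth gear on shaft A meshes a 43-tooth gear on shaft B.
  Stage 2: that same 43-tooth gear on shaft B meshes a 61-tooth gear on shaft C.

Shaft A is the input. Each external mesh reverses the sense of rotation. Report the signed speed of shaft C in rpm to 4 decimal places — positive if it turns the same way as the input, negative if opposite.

Stage 1 [13T→43T]: ω = 3577.0000×13/43 = 1081.4186 rpm, dir flips to −; running = −1081.4186
Stage 2 [43T→61T]: ω = 1081.4186×43/61 = 762.3115 rpm, dir flips to +; running = +762.3115

+762.3115 rpm (same as input, |ω| = 762.3115 rpm)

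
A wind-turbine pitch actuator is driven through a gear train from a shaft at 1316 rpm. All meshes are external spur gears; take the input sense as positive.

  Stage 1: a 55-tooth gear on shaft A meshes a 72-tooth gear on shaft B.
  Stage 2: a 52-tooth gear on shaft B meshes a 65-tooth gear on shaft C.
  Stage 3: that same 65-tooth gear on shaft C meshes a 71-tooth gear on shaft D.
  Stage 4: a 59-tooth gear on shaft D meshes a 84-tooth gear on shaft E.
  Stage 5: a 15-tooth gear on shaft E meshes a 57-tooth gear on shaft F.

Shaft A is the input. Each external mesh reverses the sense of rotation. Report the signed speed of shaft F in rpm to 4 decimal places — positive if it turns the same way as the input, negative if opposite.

-136.0881 rpm (opposite to input, |ω| = 136.0881 rpm)

Stage 1 [55T→72T]: ω = 1316.0000×55/72 = 1005.2778 rpm, dir flips to −; running = −1005.2778
Stage 2 [52T→65T]: ω = 1005.2778×52/65 = 804.2222 rpm, dir flips to +; running = +804.2222
Stage 3 [65T→71T]: ω = 804.2222×65/71 = 736.2598 rpm, dir flips to −; running = −736.2598
Stage 4 [59T→84T]: ω = 736.2598×59/84 = 517.1348 rpm, dir flips to +; running = +517.1348
Stage 5 [15T→57T]: ω = 517.1348×15/57 = 136.0881 rpm, dir flips to −; running = −136.0881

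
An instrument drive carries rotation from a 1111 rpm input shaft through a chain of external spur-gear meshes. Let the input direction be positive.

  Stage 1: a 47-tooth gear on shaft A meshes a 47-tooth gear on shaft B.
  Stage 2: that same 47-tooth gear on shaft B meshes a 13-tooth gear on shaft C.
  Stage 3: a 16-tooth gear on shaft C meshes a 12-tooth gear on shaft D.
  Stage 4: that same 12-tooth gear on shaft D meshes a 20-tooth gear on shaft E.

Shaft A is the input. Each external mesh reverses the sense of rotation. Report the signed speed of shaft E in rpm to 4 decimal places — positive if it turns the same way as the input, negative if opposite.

Stage 1 [47T→47T]: ω = 1111.0000×47/47 = 1111.0000 rpm, dir flips to −; running = −1111.0000
Stage 2 [47T→13T]: ω = 1111.0000×47/13 = 4016.6923 rpm, dir flips to +; running = +4016.6923
Stage 3 [16T→12T]: ω = 4016.6923×16/12 = 5355.5897 rpm, dir flips to −; running = −5355.5897
Stage 4 [12T→20T]: ω = 5355.5897×12/20 = 3213.3538 rpm, dir flips to +; running = +3213.3538

+3213.3538 rpm (same as input, |ω| = 3213.3538 rpm)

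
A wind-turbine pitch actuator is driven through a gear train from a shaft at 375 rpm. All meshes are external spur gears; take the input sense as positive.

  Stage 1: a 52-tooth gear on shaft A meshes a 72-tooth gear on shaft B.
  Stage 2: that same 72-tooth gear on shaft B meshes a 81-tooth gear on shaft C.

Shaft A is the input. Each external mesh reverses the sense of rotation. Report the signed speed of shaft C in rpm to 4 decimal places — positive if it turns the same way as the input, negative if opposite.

Stage 1 [52T→72T]: ω = 375.0000×52/72 = 270.8333 rpm, dir flips to −; running = −270.8333
Stage 2 [72T→81T]: ω = 270.8333×72/81 = 240.7407 rpm, dir flips to +; running = +240.7407

+240.7407 rpm (same as input, |ω| = 240.7407 rpm)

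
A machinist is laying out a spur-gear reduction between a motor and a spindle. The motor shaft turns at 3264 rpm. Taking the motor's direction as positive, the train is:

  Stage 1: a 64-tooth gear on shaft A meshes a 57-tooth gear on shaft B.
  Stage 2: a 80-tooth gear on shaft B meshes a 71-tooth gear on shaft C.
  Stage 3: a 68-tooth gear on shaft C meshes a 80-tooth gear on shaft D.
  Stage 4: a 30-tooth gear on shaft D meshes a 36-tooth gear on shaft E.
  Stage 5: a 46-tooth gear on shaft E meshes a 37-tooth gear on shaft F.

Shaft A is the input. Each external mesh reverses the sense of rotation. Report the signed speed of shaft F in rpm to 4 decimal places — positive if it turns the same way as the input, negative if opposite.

Stage 1 [64T→57T]: ω = 3264.0000×64/57 = 3664.8421 rpm, dir flips to −; running = −3664.8421
Stage 2 [80T→71T]: ω = 3664.8421×80/71 = 4129.3996 rpm, dir flips to +; running = +4129.3996
Stage 3 [68T→80T]: ω = 4129.3996×68/80 = 3509.9896 rpm, dir flips to −; running = −3509.9896
Stage 4 [30T→36T]: ω = 3509.9896×30/36 = 2924.9914 rpm, dir flips to +; running = +2924.9914
Stage 5 [46T→37T]: ω = 2924.9914×46/37 = 3636.4757 rpm, dir flips to −; running = −3636.4757

-3636.4757 rpm (opposite to input, |ω| = 3636.4757 rpm)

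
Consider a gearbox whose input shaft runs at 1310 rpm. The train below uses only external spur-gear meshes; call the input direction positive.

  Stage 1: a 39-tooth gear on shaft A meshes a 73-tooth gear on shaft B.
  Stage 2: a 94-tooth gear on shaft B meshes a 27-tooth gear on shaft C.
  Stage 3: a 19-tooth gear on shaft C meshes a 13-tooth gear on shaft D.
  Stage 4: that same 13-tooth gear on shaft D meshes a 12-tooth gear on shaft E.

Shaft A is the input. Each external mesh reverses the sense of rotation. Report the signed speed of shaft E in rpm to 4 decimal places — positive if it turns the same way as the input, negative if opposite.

Stage 1 [39T→73T]: ω = 1310.0000×39/73 = 699.8630 rpm, dir flips to −; running = −699.8630
Stage 2 [94T→27T]: ω = 699.8630×94/27 = 2436.5601 rpm, dir flips to +; running = +2436.5601
Stage 3 [19T→13T]: ω = 2436.5601×19/13 = 3561.1263 rpm, dir flips to −; running = −3561.1263
Stage 4 [13T→12T]: ω = 3561.1263×13/12 = 3857.8869 rpm, dir flips to +; running = +3857.8869

+3857.8869 rpm (same as input, |ω| = 3857.8869 rpm)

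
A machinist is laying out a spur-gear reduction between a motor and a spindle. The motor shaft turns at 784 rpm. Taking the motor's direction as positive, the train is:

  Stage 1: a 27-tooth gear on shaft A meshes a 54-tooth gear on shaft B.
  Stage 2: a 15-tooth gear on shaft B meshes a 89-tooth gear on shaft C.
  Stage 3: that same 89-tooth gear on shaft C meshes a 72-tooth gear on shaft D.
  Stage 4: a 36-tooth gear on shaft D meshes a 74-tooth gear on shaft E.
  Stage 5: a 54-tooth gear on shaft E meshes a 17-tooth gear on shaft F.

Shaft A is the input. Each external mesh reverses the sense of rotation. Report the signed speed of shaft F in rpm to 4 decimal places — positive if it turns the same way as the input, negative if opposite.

Stage 1 [27T→54T]: ω = 784.0000×27/54 = 392.0000 rpm, dir flips to −; running = −392.0000
Stage 2 [15T→89T]: ω = 392.0000×15/89 = 66.0674 rpm, dir flips to +; running = +66.0674
Stage 3 [89T→72T]: ω = 66.0674×89/72 = 81.6667 rpm, dir flips to −; running = −81.6667
Stage 4 [36T→74T]: ω = 81.6667×36/74 = 39.7297 rpm, dir flips to +; running = +39.7297
Stage 5 [54T→17T]: ω = 39.7297×54/17 = 126.2003 rpm, dir flips to −; running = −126.2003

-126.2003 rpm (opposite to input, |ω| = 126.2003 rpm)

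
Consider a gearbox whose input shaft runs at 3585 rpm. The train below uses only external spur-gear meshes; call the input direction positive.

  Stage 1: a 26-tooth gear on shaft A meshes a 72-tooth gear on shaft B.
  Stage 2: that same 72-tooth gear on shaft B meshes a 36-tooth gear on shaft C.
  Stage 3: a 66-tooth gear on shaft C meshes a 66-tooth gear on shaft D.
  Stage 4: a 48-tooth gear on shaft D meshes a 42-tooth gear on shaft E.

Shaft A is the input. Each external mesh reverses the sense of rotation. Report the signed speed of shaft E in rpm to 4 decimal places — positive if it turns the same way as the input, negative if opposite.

+2959.0476 rpm (same as input, |ω| = 2959.0476 rpm)

Stage 1 [26T→72T]: ω = 3585.0000×26/72 = 1294.5833 rpm, dir flips to −; running = −1294.5833
Stage 2 [72T→36T]: ω = 1294.5833×72/36 = 2589.1667 rpm, dir flips to +; running = +2589.1667
Stage 3 [66T→66T]: ω = 2589.1667×66/66 = 2589.1667 rpm, dir flips to −; running = −2589.1667
Stage 4 [48T→42T]: ω = 2589.1667×48/42 = 2959.0476 rpm, dir flips to +; running = +2959.0476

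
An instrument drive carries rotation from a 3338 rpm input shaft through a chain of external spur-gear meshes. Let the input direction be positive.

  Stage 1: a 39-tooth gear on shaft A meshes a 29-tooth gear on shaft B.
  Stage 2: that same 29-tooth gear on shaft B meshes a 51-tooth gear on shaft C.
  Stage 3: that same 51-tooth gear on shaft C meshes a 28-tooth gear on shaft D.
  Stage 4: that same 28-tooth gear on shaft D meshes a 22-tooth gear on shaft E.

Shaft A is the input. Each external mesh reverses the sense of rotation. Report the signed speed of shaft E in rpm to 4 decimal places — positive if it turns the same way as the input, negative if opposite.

+5917.3636 rpm (same as input, |ω| = 5917.3636 rpm)

Stage 1 [39T→29T]: ω = 3338.0000×39/29 = 4489.0345 rpm, dir flips to −; running = −4489.0345
Stage 2 [29T→51T]: ω = 4489.0345×29/51 = 2552.5882 rpm, dir flips to +; running = +2552.5882
Stage 3 [51T→28T]: ω = 2552.5882×51/28 = 4649.3571 rpm, dir flips to −; running = −4649.3571
Stage 4 [28T→22T]: ω = 4649.3571×28/22 = 5917.3636 rpm, dir flips to +; running = +5917.3636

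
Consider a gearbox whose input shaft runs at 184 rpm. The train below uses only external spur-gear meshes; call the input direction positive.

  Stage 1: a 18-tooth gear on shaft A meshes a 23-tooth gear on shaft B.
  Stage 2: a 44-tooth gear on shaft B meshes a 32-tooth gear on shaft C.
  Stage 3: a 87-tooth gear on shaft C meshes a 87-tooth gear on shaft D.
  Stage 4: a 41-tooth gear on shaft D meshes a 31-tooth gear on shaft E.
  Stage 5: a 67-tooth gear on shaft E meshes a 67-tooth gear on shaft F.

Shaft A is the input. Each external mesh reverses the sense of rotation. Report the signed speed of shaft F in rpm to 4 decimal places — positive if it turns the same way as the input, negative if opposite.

-261.8710 rpm (opposite to input, |ω| = 261.8710 rpm)

Stage 1 [18T→23T]: ω = 184.0000×18/23 = 144.0000 rpm, dir flips to −; running = −144.0000
Stage 2 [44T→32T]: ω = 144.0000×44/32 = 198.0000 rpm, dir flips to +; running = +198.0000
Stage 3 [87T→87T]: ω = 198.0000×87/87 = 198.0000 rpm, dir flips to −; running = −198.0000
Stage 4 [41T→31T]: ω = 198.0000×41/31 = 261.8710 rpm, dir flips to +; running = +261.8710
Stage 5 [67T→67T]: ω = 261.8710×67/67 = 261.8710 rpm, dir flips to −; running = −261.8710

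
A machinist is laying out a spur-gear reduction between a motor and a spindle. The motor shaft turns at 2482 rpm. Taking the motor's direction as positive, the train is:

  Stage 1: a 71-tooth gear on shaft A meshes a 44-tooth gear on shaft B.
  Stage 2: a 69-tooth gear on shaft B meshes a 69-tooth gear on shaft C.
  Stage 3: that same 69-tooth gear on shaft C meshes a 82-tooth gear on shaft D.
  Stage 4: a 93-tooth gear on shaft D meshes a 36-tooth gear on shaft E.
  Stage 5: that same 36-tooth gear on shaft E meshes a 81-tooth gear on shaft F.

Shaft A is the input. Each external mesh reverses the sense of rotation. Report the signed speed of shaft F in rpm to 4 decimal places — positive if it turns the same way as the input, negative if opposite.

Stage 1 [71T→44T]: ω = 2482.0000×71/44 = 4005.0455 rpm, dir flips to −; running = −4005.0455
Stage 2 [69T→69T]: ω = 4005.0455×69/69 = 4005.0455 rpm, dir flips to +; running = +4005.0455
Stage 3 [69T→82T]: ω = 4005.0455×69/82 = 3370.0992 rpm, dir flips to −; running = −3370.0992
Stage 4 [93T→36T]: ω = 3370.0992×93/36 = 8706.0897 rpm, dir flips to +; running = +8706.0897
Stage 5 [36T→81T]: ω = 8706.0897×36/81 = 3869.3732 rpm, dir flips to −; running = −3869.3732

-3869.3732 rpm (opposite to input, |ω| = 3869.3732 rpm)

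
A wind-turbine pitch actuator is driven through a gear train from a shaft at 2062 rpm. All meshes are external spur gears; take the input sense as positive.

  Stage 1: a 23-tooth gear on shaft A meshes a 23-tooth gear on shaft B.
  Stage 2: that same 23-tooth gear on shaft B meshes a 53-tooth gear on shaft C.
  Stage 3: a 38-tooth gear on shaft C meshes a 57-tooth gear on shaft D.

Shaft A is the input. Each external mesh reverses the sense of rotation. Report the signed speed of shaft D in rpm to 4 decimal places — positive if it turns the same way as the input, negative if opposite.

Stage 1 [23T→23T]: ω = 2062.0000×23/23 = 2062.0000 rpm, dir flips to −; running = −2062.0000
Stage 2 [23T→53T]: ω = 2062.0000×23/53 = 894.8302 rpm, dir flips to +; running = +894.8302
Stage 3 [38T→57T]: ω = 894.8302×38/57 = 596.5535 rpm, dir flips to −; running = −596.5535

-596.5535 rpm (opposite to input, |ω| = 596.5535 rpm)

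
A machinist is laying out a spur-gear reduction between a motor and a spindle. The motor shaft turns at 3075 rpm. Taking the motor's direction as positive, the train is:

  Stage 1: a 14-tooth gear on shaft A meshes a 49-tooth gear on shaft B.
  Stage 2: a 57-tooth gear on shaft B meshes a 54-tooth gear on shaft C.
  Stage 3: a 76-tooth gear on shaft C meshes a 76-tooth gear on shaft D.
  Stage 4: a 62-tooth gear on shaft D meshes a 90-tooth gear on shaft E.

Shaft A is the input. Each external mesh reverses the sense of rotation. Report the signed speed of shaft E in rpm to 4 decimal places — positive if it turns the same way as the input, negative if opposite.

Stage 1 [14T→49T]: ω = 3075.0000×14/49 = 878.5714 rpm, dir flips to −; running = −878.5714
Stage 2 [57T→54T]: ω = 878.5714×57/54 = 927.3810 rpm, dir flips to +; running = +927.3810
Stage 3 [76T→76T]: ω = 927.3810×76/76 = 927.3810 rpm, dir flips to −; running = −927.3810
Stage 4 [62T→90T]: ω = 927.3810×62/90 = 638.8624 rpm, dir flips to +; running = +638.8624

+638.8624 rpm (same as input, |ω| = 638.8624 rpm)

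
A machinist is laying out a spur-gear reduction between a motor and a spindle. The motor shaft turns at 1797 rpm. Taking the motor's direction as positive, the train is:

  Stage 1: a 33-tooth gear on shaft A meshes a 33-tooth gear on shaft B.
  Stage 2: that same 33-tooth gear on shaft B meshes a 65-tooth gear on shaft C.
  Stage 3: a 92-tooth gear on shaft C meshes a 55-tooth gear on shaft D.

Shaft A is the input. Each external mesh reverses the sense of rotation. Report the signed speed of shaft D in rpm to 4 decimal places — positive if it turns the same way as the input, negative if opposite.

-1526.0677 rpm (opposite to input, |ω| = 1526.0677 rpm)

Stage 1 [33T→33T]: ω = 1797.0000×33/33 = 1797.0000 rpm, dir flips to −; running = −1797.0000
Stage 2 [33T→65T]: ω = 1797.0000×33/65 = 912.3231 rpm, dir flips to +; running = +912.3231
Stage 3 [92T→55T]: ω = 912.3231×92/55 = 1526.0677 rpm, dir flips to −; running = −1526.0677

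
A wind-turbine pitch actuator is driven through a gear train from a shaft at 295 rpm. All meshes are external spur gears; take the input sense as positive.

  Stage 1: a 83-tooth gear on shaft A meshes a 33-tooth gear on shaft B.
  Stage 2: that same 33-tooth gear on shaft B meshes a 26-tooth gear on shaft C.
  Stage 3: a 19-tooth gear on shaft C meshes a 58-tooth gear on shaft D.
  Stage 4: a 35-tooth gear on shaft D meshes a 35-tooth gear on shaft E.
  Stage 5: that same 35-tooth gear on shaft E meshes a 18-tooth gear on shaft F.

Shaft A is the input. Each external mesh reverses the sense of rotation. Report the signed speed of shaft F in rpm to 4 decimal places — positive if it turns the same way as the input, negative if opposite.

Stage 1 [83T→33T]: ω = 295.0000×83/33 = 741.9697 rpm, dir flips to −; running = −741.9697
Stage 2 [33T→26T]: ω = 741.9697×33/26 = 941.7308 rpm, dir flips to +; running = +941.7308
Stage 3 [19T→58T]: ω = 941.7308×19/58 = 308.4980 rpm, dir flips to −; running = −308.4980
Stage 4 [35T→35T]: ω = 308.4980×35/35 = 308.4980 rpm, dir flips to +; running = +308.4980
Stage 5 [35T→18T]: ω = 308.4980×35/18 = 599.8572 rpm, dir flips to −; running = −599.8572

-599.8572 rpm (opposite to input, |ω| = 599.8572 rpm)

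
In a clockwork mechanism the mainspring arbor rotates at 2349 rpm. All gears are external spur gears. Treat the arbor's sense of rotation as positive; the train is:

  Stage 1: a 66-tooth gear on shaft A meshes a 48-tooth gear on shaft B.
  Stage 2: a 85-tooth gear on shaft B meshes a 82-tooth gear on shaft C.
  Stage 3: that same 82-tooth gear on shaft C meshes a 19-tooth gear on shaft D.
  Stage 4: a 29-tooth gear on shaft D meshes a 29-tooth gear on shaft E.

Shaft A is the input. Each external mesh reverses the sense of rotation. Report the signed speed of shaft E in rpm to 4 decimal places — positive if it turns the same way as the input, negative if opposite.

Stage 1 [66T→48T]: ω = 2349.0000×66/48 = 3229.8750 rpm, dir flips to −; running = −3229.8750
Stage 2 [85T→82T]: ω = 3229.8750×85/82 = 3348.0412 rpm, dir flips to +; running = +3348.0412
Stage 3 [82T→19T]: ω = 3348.0412×82/19 = 14449.4408 rpm, dir flips to −; running = −14449.4408
Stage 4 [29T→29T]: ω = 14449.4408×29/29 = 14449.4408 rpm, dir flips to +; running = +14449.4408

+14449.4408 rpm (same as input, |ω| = 14449.4408 rpm)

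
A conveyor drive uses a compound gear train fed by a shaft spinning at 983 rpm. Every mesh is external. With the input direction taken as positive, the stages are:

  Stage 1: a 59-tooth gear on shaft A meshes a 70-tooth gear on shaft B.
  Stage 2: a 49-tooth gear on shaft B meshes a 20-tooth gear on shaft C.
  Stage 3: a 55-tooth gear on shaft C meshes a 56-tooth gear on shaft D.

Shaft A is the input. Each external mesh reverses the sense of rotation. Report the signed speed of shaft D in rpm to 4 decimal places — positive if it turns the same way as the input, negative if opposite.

Stage 1 [59T→70T]: ω = 983.0000×59/70 = 828.5286 rpm, dir flips to −; running = −828.5286
Stage 2 [49T→20T]: ω = 828.5286×49/20 = 2029.8950 rpm, dir flips to +; running = +2029.8950
Stage 3 [55T→56T]: ω = 2029.8950×55/56 = 1993.6469 rpm, dir flips to −; running = −1993.6469

-1993.6469 rpm (opposite to input, |ω| = 1993.6469 rpm)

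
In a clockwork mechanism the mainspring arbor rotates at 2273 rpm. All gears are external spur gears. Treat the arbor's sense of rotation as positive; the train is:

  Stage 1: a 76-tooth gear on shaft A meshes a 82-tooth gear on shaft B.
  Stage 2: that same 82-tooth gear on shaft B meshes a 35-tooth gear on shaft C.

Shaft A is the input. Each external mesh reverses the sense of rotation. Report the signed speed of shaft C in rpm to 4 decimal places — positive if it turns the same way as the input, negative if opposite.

+4935.6571 rpm (same as input, |ω| = 4935.6571 rpm)

Stage 1 [76T→82T]: ω = 2273.0000×76/82 = 2106.6829 rpm, dir flips to −; running = −2106.6829
Stage 2 [82T→35T]: ω = 2106.6829×82/35 = 4935.6571 rpm, dir flips to +; running = +4935.6571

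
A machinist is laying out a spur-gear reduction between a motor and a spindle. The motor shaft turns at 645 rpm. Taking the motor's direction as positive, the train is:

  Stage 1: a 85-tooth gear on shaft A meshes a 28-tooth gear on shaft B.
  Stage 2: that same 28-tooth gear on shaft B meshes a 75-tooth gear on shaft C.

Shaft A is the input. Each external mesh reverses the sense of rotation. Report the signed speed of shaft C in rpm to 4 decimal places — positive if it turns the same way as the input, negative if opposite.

+731.0000 rpm (same as input, |ω| = 731.0000 rpm)

Stage 1 [85T→28T]: ω = 645.0000×85/28 = 1958.0357 rpm, dir flips to −; running = −1958.0357
Stage 2 [28T→75T]: ω = 1958.0357×28/75 = 731.0000 rpm, dir flips to +; running = +731.0000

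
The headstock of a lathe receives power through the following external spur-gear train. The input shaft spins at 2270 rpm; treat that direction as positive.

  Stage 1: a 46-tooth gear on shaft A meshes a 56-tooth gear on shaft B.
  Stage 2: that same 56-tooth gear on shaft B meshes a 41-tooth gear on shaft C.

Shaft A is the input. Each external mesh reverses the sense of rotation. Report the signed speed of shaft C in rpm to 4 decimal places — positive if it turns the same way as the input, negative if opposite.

Stage 1 [46T→56T]: ω = 2270.0000×46/56 = 1864.6429 rpm, dir flips to −; running = −1864.6429
Stage 2 [56T→41T]: ω = 1864.6429×56/41 = 2546.8293 rpm, dir flips to +; running = +2546.8293

+2546.8293 rpm (same as input, |ω| = 2546.8293 rpm)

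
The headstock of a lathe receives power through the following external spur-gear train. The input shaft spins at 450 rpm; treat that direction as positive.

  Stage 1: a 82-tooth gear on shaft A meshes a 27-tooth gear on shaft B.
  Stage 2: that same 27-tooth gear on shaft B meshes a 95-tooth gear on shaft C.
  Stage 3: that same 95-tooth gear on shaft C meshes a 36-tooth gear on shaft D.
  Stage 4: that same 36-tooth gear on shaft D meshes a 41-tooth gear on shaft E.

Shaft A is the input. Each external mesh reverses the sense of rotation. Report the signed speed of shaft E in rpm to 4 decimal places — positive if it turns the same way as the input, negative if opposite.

+900.0000 rpm (same as input, |ω| = 900.0000 rpm)

Stage 1 [82T→27T]: ω = 450.0000×82/27 = 1366.6667 rpm, dir flips to −; running = −1366.6667
Stage 2 [27T→95T]: ω = 1366.6667×27/95 = 388.4211 rpm, dir flips to +; running = +388.4211
Stage 3 [95T→36T]: ω = 388.4211×95/36 = 1025.0000 rpm, dir flips to −; running = −1025.0000
Stage 4 [36T→41T]: ω = 1025.0000×36/41 = 900.0000 rpm, dir flips to +; running = +900.0000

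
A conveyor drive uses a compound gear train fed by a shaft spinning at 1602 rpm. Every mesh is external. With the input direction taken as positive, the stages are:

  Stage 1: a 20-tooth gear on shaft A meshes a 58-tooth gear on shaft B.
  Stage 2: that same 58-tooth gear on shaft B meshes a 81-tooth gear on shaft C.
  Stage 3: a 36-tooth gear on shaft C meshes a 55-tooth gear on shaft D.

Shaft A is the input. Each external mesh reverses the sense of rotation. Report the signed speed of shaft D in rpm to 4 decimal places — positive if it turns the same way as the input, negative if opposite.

-258.9091 rpm (opposite to input, |ω| = 258.9091 rpm)

Stage 1 [20T→58T]: ω = 1602.0000×20/58 = 552.4138 rpm, dir flips to −; running = −552.4138
Stage 2 [58T→81T]: ω = 552.4138×58/81 = 395.5556 rpm, dir flips to +; running = +395.5556
Stage 3 [36T→55T]: ω = 395.5556×36/55 = 258.9091 rpm, dir flips to −; running = −258.9091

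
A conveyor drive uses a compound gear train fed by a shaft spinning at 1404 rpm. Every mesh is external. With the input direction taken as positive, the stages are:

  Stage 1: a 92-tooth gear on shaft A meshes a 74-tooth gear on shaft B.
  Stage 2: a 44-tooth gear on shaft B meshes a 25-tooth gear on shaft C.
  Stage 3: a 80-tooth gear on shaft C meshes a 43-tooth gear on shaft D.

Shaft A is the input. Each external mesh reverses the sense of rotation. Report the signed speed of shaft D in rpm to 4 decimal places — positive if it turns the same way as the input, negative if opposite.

-5715.5419 rpm (opposite to input, |ω| = 5715.5419 rpm)

Stage 1 [92T→74T]: ω = 1404.0000×92/74 = 1745.5135 rpm, dir flips to −; running = −1745.5135
Stage 2 [44T→25T]: ω = 1745.5135×44/25 = 3072.1038 rpm, dir flips to +; running = +3072.1038
Stage 3 [80T→43T]: ω = 3072.1038×80/43 = 5715.5419 rpm, dir flips to −; running = −5715.5419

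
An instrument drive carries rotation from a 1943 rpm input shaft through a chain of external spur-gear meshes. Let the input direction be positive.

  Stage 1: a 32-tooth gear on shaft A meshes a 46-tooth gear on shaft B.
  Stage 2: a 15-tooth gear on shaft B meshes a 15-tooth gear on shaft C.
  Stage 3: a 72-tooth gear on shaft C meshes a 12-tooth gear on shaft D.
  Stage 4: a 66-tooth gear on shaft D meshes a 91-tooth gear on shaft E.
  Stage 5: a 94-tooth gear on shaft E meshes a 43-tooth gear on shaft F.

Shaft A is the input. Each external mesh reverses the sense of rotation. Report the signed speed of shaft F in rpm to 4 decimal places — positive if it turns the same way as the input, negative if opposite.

-12858.1397 rpm (opposite to input, |ω| = 12858.1397 rpm)

Stage 1 [32T→46T]: ω = 1943.0000×32/46 = 1351.6522 rpm, dir flips to −; running = −1351.6522
Stage 2 [15T→15T]: ω = 1351.6522×15/15 = 1351.6522 rpm, dir flips to +; running = +1351.6522
Stage 3 [72T→12T]: ω = 1351.6522×72/12 = 8109.9130 rpm, dir flips to −; running = −8109.9130
Stage 4 [66T→91T]: ω = 8109.9130×66/91 = 5881.9150 rpm, dir flips to +; running = +5881.9150
Stage 5 [94T→43T]: ω = 5881.9150×94/43 = 12858.1397 rpm, dir flips to −; running = −12858.1397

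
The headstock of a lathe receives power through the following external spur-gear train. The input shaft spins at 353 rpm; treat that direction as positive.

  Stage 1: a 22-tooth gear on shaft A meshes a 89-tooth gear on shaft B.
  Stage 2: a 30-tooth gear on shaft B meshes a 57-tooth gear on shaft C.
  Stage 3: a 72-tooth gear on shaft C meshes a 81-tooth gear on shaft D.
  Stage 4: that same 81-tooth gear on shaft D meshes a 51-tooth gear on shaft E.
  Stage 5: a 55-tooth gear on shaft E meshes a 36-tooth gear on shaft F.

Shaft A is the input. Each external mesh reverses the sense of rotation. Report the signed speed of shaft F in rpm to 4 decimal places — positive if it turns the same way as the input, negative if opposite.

Stage 1 [22T→89T]: ω = 353.0000×22/89 = 87.2584 rpm, dir flips to −; running = −87.2584
Stage 2 [30T→57T]: ω = 87.2584×30/57 = 45.9255 rpm, dir flips to +; running = +45.9255
Stage 3 [72T→81T]: ω = 45.9255×72/81 = 40.8227 rpm, dir flips to −; running = −40.8227
Stage 4 [81T→51T]: ω = 40.8227×81/51 = 64.8360 rpm, dir flips to +; running = +64.8360
Stage 5 [55T→36T]: ω = 64.8360×55/36 = 99.0550 rpm, dir flips to −; running = −99.0550

-99.0550 rpm (opposite to input, |ω| = 99.0550 rpm)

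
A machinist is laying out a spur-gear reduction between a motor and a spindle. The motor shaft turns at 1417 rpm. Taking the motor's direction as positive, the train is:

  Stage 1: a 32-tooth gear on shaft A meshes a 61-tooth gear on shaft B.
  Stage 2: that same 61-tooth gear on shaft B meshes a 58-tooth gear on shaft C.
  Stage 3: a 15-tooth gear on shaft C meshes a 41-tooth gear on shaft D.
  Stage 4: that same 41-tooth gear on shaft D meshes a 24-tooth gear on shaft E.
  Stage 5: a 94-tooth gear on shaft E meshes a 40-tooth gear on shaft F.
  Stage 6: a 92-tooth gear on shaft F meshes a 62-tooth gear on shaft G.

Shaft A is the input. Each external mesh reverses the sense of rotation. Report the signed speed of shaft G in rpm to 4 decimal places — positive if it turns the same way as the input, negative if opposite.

Stage 1 [32T→61T]: ω = 1417.0000×32/61 = 743.3443 rpm, dir flips to −; running = −743.3443
Stage 2 [61T→58T]: ω = 743.3443×61/58 = 781.7931 rpm, dir flips to +; running = +781.7931
Stage 3 [15T→41T]: ω = 781.7931×15/41 = 286.0219 rpm, dir flips to −; running = −286.0219
Stage 4 [41T→24T]: ω = 286.0219×41/24 = 488.6207 rpm, dir flips to +; running = +488.6207
Stage 5 [94T→40T]: ω = 488.6207×94/40 = 1148.2586 rpm, dir flips to −; running = −1148.2586
Stage 6 [92T→62T]: ω = 1148.2586×92/62 = 1703.8676 rpm, dir flips to +; running = +1703.8676

+1703.8676 rpm (same as input, |ω| = 1703.8676 rpm)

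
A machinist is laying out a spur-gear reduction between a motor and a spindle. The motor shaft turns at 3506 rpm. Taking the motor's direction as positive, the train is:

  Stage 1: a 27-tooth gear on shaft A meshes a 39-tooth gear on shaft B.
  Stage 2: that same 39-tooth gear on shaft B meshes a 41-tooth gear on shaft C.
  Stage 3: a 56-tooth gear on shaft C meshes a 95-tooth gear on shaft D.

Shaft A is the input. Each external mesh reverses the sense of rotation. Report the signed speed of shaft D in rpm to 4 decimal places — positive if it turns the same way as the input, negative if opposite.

Stage 1 [27T→39T]: ω = 3506.0000×27/39 = 2427.2308 rpm, dir flips to −; running = −2427.2308
Stage 2 [39T→41T]: ω = 2427.2308×39/41 = 2308.8293 rpm, dir flips to +; running = +2308.8293
Stage 3 [56T→95T]: ω = 2308.8293×56/95 = 1360.9941 rpm, dir flips to −; running = −1360.9941

-1360.9941 rpm (opposite to input, |ω| = 1360.9941 rpm)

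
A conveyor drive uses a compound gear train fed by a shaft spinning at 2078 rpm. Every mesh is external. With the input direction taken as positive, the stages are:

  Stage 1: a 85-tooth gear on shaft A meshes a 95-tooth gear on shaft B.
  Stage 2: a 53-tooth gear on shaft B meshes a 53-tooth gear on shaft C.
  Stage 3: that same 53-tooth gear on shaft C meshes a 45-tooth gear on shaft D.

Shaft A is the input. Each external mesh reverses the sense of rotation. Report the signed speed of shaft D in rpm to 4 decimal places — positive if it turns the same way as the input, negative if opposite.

Stage 1 [85T→95T]: ω = 2078.0000×85/95 = 1859.2632 rpm, dir flips to −; running = −1859.2632
Stage 2 [53T→53T]: ω = 1859.2632×53/53 = 1859.2632 rpm, dir flips to +; running = +1859.2632
Stage 3 [53T→45T]: ω = 1859.2632×53/45 = 2189.7988 rpm, dir flips to −; running = −2189.7988

-2189.7988 rpm (opposite to input, |ω| = 2189.7988 rpm)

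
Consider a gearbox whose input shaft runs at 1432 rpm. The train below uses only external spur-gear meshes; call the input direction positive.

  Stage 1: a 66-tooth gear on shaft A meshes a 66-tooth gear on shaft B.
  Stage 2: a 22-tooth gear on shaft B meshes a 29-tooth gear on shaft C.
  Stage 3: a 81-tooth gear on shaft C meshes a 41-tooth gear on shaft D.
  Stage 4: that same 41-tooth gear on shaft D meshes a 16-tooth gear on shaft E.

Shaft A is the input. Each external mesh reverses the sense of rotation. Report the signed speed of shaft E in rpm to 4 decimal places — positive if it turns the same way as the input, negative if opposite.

+5499.6207 rpm (same as input, |ω| = 5499.6207 rpm)

Stage 1 [66T→66T]: ω = 1432.0000×66/66 = 1432.0000 rpm, dir flips to −; running = −1432.0000
Stage 2 [22T→29T]: ω = 1432.0000×22/29 = 1086.3448 rpm, dir flips to +; running = +1086.3448
Stage 3 [81T→41T]: ω = 1086.3448×81/41 = 2146.1934 rpm, dir flips to −; running = −2146.1934
Stage 4 [41T→16T]: ω = 2146.1934×41/16 = 5499.6207 rpm, dir flips to +; running = +5499.6207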